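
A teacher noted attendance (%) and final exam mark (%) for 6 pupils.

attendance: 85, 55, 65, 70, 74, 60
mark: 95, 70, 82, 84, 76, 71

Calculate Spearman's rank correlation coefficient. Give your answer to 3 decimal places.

Rank attendance: 6, 1, 3, 4, 5, 2
Rank mark: 6, 1, 4, 5, 3, 2
d = rank(attendance) − rank(mark): 0, 0, -1, -1, 2, 0; Σd² = 6
ρ = 1 − 6Σd² / [n(n²−1)] = 1 − 6×6 / (6×35) = 1 − 36/210 ≈ 0.829

0.829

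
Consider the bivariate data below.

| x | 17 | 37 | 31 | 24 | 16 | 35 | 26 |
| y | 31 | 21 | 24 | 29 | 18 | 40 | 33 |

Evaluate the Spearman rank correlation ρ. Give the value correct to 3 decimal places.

Rank x: 2, 7, 5, 3, 1, 6, 4
Rank y: 5, 2, 3, 4, 1, 7, 6
d = rank(x) − rank(y): -3, 5, 2, -1, 0, -1, -2; Σd² = 44
ρ = 1 − 6Σd² / [n(n²−1)] = 1 − 6×44 / (7×48) = 1 − 264/336 ≈ 0.214

0.214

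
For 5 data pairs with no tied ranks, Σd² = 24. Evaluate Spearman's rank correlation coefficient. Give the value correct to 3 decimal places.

-0.200

ρ = 1 − 6Σd² / [n(n²−1)] = 1 − 6×24 / (5×24)
  = 1 − 144/120 = 1 − 1.2000 ≈ -0.200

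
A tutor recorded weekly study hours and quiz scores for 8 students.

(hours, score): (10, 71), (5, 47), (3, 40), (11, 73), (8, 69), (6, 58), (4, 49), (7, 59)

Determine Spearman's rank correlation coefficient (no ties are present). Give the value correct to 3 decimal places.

0.976

Rank hours: 7, 3, 1, 8, 6, 4, 2, 5
Rank score: 7, 2, 1, 8, 6, 4, 3, 5
d = rank(hours) − rank(score): 0, 1, 0, 0, 0, 0, -1, 0; Σd² = 2
ρ = 1 − 6Σd² / [n(n²−1)] = 1 − 6×2 / (8×63) = 1 − 12/504 ≈ 0.976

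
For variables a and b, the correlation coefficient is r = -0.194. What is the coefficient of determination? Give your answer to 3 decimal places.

0.038

r² = (-0.194)² = 0.038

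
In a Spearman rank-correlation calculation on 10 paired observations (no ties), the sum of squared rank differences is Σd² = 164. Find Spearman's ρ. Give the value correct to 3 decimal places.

ρ = 1 − 6Σd² / [n(n²−1)] = 1 − 6×164 / (10×99)
  = 1 − 984/990 = 1 − 0.9939 ≈ 0.006

0.006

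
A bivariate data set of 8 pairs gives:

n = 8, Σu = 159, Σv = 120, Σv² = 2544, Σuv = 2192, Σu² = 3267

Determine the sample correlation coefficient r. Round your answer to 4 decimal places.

r = (nΣuv − ΣuΣv) / √[(nΣu² − (Σu)²)(nΣv² − (Σv)²)]
Numerator: 8×2192 − 159×120 = -1544
Denominator: √[(26136 − 25281)(20352 − 14400)] = √[855 × 5952] = 2255.8723
r = -1544 / 2255.8723 ≈ -0.6844

-0.6844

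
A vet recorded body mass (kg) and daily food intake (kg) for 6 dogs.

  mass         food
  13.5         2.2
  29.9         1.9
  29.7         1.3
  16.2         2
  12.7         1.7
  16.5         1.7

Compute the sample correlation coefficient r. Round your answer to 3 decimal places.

n = 6, Σx = 118.5, Σy = 10.8, Σx² = 2654.33, Σy² = 19.92, Σxy = 207.16
nΣxy − ΣxΣy = 1242.96 − 1279.8 = -36.84
nΣx² − (Σx)² = 15925.98 − 14042.25 = 1883.73; nΣy² − (Σy)² = 119.52 − 116.64 = 2.88
r = -36.84 / √(1883.73 × 2.88) = -36.84 / 73.6556 ≈ -0.500

-0.500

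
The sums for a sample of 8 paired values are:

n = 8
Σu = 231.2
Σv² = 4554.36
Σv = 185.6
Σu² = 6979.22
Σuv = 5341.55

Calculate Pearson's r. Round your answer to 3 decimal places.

-0.082

r = (nΣuv − ΣuΣv) / √[(nΣu² − (Σu)²)(nΣv² − (Σv)²)]
Numerator: 8×5341.55 − 231.2×185.6 = -178.32
Denominator: √[(55833.76 − 53453.44)(36434.88 − 34447.36)] = √[2380.32 × 1987.52] = 2175.0709
r = -178.32 / 2175.0709 ≈ -0.082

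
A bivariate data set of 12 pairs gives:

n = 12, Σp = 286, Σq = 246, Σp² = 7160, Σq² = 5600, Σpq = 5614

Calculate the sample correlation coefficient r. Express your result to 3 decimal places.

r = (nΣpq − ΣpΣq) / √[(nΣp² − (Σp)²)(nΣq² − (Σq)²)]
Numerator: 12×5614 − 286×246 = -2988
Denominator: √[(85920 − 81796)(67200 − 60516)] = √[4124 × 6684] = 5250.2206
r = -2988 / 5250.2206 ≈ -0.569

-0.569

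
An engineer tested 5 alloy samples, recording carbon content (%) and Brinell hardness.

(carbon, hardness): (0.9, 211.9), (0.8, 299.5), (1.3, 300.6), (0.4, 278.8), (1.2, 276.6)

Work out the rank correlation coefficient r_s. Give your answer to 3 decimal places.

0.200

Rank carbon: 3, 2, 5, 1, 4
Rank hardness: 1, 4, 5, 3, 2
d = rank(carbon) − rank(hardness): 2, -2, 0, -2, 2; Σd² = 16
ρ = 1 − 6Σd² / [n(n²−1)] = 1 − 6×16 / (5×24) = 1 − 96/120 ≈ 0.200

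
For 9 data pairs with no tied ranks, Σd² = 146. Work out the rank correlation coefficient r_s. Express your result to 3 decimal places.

ρ = 1 − 6Σd² / [n(n²−1)] = 1 − 6×146 / (9×80)
  = 1 − 876/720 = 1 − 1.2167 ≈ -0.217

-0.217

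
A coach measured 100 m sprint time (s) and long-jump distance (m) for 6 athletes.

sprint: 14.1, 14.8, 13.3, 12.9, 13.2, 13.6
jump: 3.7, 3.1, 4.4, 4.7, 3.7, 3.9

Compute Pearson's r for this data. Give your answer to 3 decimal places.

-0.860

n = 6, Σx = 81.9, Σy = 23.5, Σx² = 1120.35, Σy² = 93.65, Σxy = 319.08
nΣxy − ΣxΣy = 1914.48 − 1924.65 = -10.17
nΣx² − (Σx)² = 6722.1 − 6707.61 = 14.49; nΣy² − (Σy)² = 561.9 − 552.25 = 9.65
r = -10.17 / √(14.49 × 9.65) = -10.17 / 11.8249 ≈ -0.860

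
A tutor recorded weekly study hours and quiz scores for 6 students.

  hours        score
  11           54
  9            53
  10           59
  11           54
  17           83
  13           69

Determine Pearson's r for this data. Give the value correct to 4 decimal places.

0.9469

n = 6, Σx = 71, Σy = 372, Σx² = 881, Σy² = 23772, Σxy = 4563
nΣxy − ΣxΣy = 27378 − 26412 = 966
nΣx² − (Σx)² = 5286 − 5041 = 245; nΣy² − (Σy)² = 142632 − 138384 = 4248
r = 966 / √(245 × 4248) = 966 / 1020.1765 ≈ 0.9469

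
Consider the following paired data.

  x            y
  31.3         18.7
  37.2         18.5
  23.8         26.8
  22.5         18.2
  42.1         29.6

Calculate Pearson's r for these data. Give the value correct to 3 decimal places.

n = 5, Σx = 156.9, Σy = 111.8, Σx² = 5208.63, Σy² = 2617.58, Σxy = 3567.01
nΣxy − ΣxΣy = 17835.05 − 17541.42 = 293.63
nΣx² − (Σx)² = 26043.15 − 24617.61 = 1425.54; nΣy² − (Σy)² = 13087.9 − 12499.24 = 588.66
r = 293.63 / √(1425.54 × 588.66) = 293.63 / 916.0559 ≈ 0.321

0.321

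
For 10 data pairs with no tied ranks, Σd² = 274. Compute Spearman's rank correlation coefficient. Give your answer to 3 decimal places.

ρ = 1 − 6Σd² / [n(n²−1)] = 1 − 6×274 / (10×99)
  = 1 − 1644/990 = 1 − 1.6606 ≈ -0.661

-0.661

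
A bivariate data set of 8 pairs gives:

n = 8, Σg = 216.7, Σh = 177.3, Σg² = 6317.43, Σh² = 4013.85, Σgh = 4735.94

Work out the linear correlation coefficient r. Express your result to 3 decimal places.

r = (nΣgh − ΣgΣh) / √[(nΣg² − (Σg)²)(nΣh² − (Σh)²)]
Numerator: 8×4735.94 − 216.7×177.3 = -533.39
Denominator: √[(50539.44 − 46958.89)(32110.8 − 31435.29)] = √[3580.55 × 675.51] = 1555.2162
r = -533.39 / 1555.2162 ≈ -0.343

-0.343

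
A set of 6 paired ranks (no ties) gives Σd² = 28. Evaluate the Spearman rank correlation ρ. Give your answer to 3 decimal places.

ρ = 1 − 6Σd² / [n(n²−1)] = 1 − 6×28 / (6×35)
  = 1 − 168/210 = 1 − 0.8000 ≈ 0.200

0.200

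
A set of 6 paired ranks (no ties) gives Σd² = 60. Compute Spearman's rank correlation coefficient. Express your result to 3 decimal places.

-0.714

ρ = 1 − 6Σd² / [n(n²−1)] = 1 − 6×60 / (6×35)
  = 1 − 360/210 = 1 − 1.7143 ≈ -0.714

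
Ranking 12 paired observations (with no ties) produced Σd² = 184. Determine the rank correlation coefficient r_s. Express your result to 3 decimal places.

0.357

ρ = 1 − 6Σd² / [n(n²−1)] = 1 − 6×184 / (12×143)
  = 1 − 1104/1716 = 1 − 0.6434 ≈ 0.357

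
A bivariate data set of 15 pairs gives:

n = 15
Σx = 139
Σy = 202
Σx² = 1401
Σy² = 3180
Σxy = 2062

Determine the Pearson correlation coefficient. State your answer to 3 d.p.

0.834

r = (nΣxy − ΣxΣy) / √[(nΣx² − (Σx)²)(nΣy² − (Σy)²)]
Numerator: 15×2062 − 139×202 = 2852
Denominator: √[(21015 − 19321)(47700 − 40804)] = √[1694 × 6896] = 3417.8683
r = 2852 / 3417.8683 ≈ 0.834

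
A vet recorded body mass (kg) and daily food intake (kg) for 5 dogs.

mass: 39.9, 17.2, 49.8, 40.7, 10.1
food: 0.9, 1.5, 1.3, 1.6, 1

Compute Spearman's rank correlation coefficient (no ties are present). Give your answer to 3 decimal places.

0.300

Rank mass: 3, 2, 5, 4, 1
Rank food: 1, 4, 3, 5, 2
d = rank(mass) − rank(food): 2, -2, 2, -1, -1; Σd² = 14
ρ = 1 − 6Σd² / [n(n²−1)] = 1 − 6×14 / (5×24) = 1 − 84/120 ≈ 0.300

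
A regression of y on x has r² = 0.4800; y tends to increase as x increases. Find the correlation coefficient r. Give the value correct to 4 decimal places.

|r| = √0.4800 = 0.6928
The association is positive, so r = 0.6928.

0.6928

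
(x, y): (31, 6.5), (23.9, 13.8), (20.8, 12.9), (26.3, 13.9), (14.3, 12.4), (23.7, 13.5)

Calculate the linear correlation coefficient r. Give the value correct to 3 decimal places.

-0.516

n = 6, Σx = 140, Σy = 73, Σx² = 3422.72, Σy² = 928.32, Σxy = 1662.48
nΣxy − ΣxΣy = 9974.88 − 10220 = -245.12
nΣx² − (Σx)² = 20536.32 − 19600 = 936.32; nΣy² − (Σy)² = 5569.92 − 5329 = 240.92
r = -245.12 / √(936.32 × 240.92) = -245.12 / 474.9507 ≈ -0.516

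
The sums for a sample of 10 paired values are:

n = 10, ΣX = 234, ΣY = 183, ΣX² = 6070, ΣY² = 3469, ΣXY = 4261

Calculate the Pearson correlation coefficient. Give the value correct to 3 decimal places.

-0.079

r = (nΣXY − ΣXΣY) / √[(nΣX² − (ΣX)²)(nΣY² − (ΣY)²)]
Numerator: 10×4261 − 234×183 = -212
Denominator: √[(60700 − 54756)(34690 − 33489)] = √[5944 × 1201] = 2671.8428
r = -212 / 2671.8428 ≈ -0.079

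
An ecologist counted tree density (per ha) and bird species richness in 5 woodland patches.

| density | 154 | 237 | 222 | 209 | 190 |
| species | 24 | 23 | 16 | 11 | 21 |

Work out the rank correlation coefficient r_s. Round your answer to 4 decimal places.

Rank density: 1, 5, 4, 3, 2
Rank species: 5, 4, 2, 1, 3
d = rank(density) − rank(species): -4, 1, 2, 2, -1; Σd² = 26
ρ = 1 − 6Σd² / [n(n²−1)] = 1 − 6×26 / (5×24) = 1 − 156/120 ≈ -0.3000

-0.3000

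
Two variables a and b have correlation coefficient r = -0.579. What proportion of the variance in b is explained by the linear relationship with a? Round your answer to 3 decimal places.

0.335

r² = (-0.579)² = 0.335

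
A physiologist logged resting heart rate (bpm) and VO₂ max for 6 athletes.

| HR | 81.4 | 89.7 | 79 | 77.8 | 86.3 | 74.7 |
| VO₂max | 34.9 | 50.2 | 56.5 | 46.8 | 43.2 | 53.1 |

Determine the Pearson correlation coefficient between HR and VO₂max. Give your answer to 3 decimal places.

n = 6, Σx = 488.9, Σy = 284.7, Σx² = 39993.67, Σy² = 13806.39, Σxy = 23143.07
nΣxy − ΣxΣy = 138858.42 − 139189.83 = -331.41
nΣx² − (Σx)² = 239962.02 − 239023.21 = 938.81; nΣy² − (Σy)² = 82838.34 − 81054.09 = 1784.25
r = -331.41 / √(938.81 × 1784.25) = -331.41 / 1294.2456 ≈ -0.256

-0.256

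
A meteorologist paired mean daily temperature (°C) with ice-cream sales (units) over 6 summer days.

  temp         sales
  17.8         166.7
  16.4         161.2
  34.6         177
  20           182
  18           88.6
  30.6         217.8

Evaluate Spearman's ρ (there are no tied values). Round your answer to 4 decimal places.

Rank temp: 2, 1, 6, 4, 3, 5
Rank sales: 3, 2, 4, 5, 1, 6
d = rank(temp) − rank(sales): -1, -1, 2, -1, 2, -1; Σd² = 12
ρ = 1 − 6Σd² / [n(n²−1)] = 1 − 6×12 / (6×35) = 1 − 72/210 ≈ 0.6571

0.6571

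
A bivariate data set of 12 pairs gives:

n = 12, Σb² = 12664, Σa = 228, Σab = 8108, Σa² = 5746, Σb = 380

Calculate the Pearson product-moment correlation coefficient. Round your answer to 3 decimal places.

r = (nΣab − ΣaΣb) / √[(nΣa² − (Σa)²)(nΣb² − (Σb)²)]
Numerator: 12×8108 − 228×380 = 10656
Denominator: √[(68952 − 51984)(151968 − 144400)] = √[16968 × 7568] = 11331.9824
r = 10656 / 11331.9824 ≈ 0.940

0.940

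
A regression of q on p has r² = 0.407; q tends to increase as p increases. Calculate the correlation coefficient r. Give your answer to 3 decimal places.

|r| = √0.407 = 0.638
The association is positive, so r = 0.638.

0.638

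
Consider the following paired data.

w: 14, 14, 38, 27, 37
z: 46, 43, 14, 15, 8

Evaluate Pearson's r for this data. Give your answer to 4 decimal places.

-0.9484

n = 5, Σw = 130, Σz = 126, Σw² = 3934, Σz² = 4450, Σwz = 2479
nΣwz − ΣwΣz = 12395 − 16380 = -3985
nΣw² − (Σw)² = 19670 − 16900 = 2770; nΣz² − (Σz)² = 22250 − 15876 = 6374
r = -3985 / √(2770 × 6374) = -3985 / 4201.9020 ≈ -0.9484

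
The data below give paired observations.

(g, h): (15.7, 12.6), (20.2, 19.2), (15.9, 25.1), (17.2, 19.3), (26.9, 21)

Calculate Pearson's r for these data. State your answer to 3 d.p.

0.205

n = 5, Σg = 95.9, Σh = 97.2, Σg² = 1926.79, Σh² = 1970.9, Σgh = 1881.61
nΣgh − ΣgΣh = 9408.05 − 9321.48 = 86.57
nΣg² − (Σg)² = 9633.95 − 9196.81 = 437.14; nΣh² − (Σh)² = 9854.5 − 9447.84 = 406.66
r = 86.57 / √(437.14 × 406.66) = 86.57 / 421.6247 ≈ 0.205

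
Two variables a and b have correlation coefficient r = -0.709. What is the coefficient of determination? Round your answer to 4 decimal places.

0.5027

r² = (-0.709)² = 0.5027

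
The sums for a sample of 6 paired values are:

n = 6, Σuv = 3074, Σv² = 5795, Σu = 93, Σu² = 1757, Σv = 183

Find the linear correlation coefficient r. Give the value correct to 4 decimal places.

r = (nΣuv − ΣuΣv) / √[(nΣu² − (Σu)²)(nΣv² − (Σv)²)]
Numerator: 6×3074 − 93×183 = 1425
Denominator: √[(10542 − 8649)(34770 − 33489)] = √[1893 × 1281] = 1557.2196
r = 1425 / 1557.2196 ≈ 0.9151

0.9151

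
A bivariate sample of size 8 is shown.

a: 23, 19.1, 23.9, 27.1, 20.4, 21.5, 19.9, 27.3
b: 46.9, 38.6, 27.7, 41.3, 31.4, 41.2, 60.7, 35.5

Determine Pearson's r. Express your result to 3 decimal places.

-0.278

n = 8, Σa = 182.2, Σb = 323.3, Σa² = 4219.14, Σb² = 13790.69, Σab = 7300.66
nΣab − ΣaΣb = 58405.28 − 58905.26 = -499.98
nΣa² − (Σa)² = 33753.12 − 33196.84 = 556.28; nΣb² − (Σb)² = 110325.52 − 104522.89 = 5802.63
r = -499.98 / √(556.28 × 5802.63) = -499.98 / 1796.6321 ≈ -0.278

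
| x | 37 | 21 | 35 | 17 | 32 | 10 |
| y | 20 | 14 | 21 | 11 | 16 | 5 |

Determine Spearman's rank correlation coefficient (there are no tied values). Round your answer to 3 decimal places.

0.943

Rank x: 6, 3, 5, 2, 4, 1
Rank y: 5, 3, 6, 2, 4, 1
d = rank(x) − rank(y): 1, 0, -1, 0, 0, 0; Σd² = 2
ρ = 1 − 6Σd² / [n(n²−1)] = 1 − 6×2 / (6×35) = 1 − 12/210 ≈ 0.943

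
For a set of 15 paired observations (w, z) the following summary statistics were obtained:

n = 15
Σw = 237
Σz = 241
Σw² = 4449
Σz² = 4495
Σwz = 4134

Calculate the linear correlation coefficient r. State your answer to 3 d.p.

0.492

r = (nΣwz − ΣwΣz) / √[(nΣw² − (Σw)²)(nΣz² − (Σz)²)]
Numerator: 15×4134 − 237×241 = 4893
Denominator: √[(66735 − 56169)(67425 − 58081)] = √[10566 × 9344] = 9936.2319
r = 4893 / 9936.2319 ≈ 0.492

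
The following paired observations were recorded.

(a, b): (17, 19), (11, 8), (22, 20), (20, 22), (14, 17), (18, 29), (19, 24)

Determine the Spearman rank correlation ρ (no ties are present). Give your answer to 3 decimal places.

Rank a: 3, 1, 7, 6, 2, 4, 5
Rank b: 3, 1, 4, 5, 2, 7, 6
d = rank(a) − rank(b): 0, 0, 3, 1, 0, -3, -1; Σd² = 20
ρ = 1 − 6Σd² / [n(n²−1)] = 1 − 6×20 / (7×48) = 1 − 120/336 ≈ 0.643

0.643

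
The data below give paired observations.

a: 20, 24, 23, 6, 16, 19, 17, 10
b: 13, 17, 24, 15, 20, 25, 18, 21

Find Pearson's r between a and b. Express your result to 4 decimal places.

n = 8, Σa = 135, Σb = 153, Σa² = 2547, Σb² = 3049, Σab = 2621
nΣab − ΣaΣb = 20968 − 20655 = 313
nΣa² − (Σa)² = 20376 − 18225 = 2151; nΣb² − (Σb)² = 24392 − 23409 = 983
r = 313 / √(2151 × 983) = 313 / 1454.1090 ≈ 0.2153

0.2153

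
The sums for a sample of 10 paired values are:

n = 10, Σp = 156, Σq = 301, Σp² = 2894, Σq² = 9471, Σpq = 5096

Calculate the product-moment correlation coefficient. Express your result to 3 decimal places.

0.921

r = (nΣpq − ΣpΣq) / √[(nΣp² − (Σp)²)(nΣq² − (Σq)²)]
Numerator: 10×5096 − 156×301 = 4004
Denominator: √[(28940 − 24336)(94710 − 90601)] = √[4604 × 4109] = 4349.4639
r = 4004 / 4349.4639 ≈ 0.921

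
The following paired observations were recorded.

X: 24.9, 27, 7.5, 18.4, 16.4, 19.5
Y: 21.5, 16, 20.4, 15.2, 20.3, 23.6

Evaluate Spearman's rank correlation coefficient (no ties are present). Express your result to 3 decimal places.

0.029

Rank X: 5, 6, 1, 3, 2, 4
Rank Y: 5, 2, 4, 1, 3, 6
d = rank(X) − rank(Y): 0, 4, -3, 2, -1, -2; Σd² = 34
ρ = 1 − 6Σd² / [n(n²−1)] = 1 − 6×34 / (6×35) = 1 − 204/210 ≈ 0.029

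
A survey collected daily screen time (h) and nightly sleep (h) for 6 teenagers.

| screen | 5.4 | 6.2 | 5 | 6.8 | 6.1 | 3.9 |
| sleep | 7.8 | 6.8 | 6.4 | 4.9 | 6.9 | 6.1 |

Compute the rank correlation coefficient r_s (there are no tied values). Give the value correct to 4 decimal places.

Rank screen: 3, 5, 2, 6, 4, 1
Rank sleep: 6, 4, 3, 1, 5, 2
d = rank(screen) − rank(sleep): -3, 1, -1, 5, -1, -1; Σd² = 38
ρ = 1 − 6Σd² / [n(n²−1)] = 1 − 6×38 / (6×35) = 1 − 228/210 ≈ -0.0857

-0.0857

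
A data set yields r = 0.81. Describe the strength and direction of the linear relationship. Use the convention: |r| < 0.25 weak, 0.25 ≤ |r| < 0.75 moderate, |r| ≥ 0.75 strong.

strong positive

r = 0.81 > 0 so the relationship is positive.
|r| = 0.81, which falls in the strong range.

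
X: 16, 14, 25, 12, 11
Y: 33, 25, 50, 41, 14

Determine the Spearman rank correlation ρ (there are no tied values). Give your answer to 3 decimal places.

Rank X: 4, 3, 5, 2, 1
Rank Y: 3, 2, 5, 4, 1
d = rank(X) − rank(Y): 1, 1, 0, -2, 0; Σd² = 6
ρ = 1 − 6Σd² / [n(n²−1)] = 1 − 6×6 / (5×24) = 1 − 36/120 ≈ 0.700

0.700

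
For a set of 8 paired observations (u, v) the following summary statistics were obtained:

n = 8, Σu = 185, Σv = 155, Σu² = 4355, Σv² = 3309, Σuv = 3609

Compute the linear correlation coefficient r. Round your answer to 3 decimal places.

r = (nΣuv − ΣuΣv) / √[(nΣu² − (Σu)²)(nΣv² − (Σv)²)]
Numerator: 8×3609 − 185×155 = 197
Denominator: √[(34840 − 34225)(26472 − 24025)] = √[615 × 2447] = 1226.7457
r = 197 / 1226.7457 ≈ 0.161

0.161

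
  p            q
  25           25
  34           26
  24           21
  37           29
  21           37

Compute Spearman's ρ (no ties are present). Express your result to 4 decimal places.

Rank p: 3, 4, 2, 5, 1
Rank q: 2, 3, 1, 4, 5
d = rank(p) − rank(q): 1, 1, 1, 1, -4; Σd² = 20
ρ = 1 − 6Σd² / [n(n²−1)] = 1 − 6×20 / (5×24) = 1 − 120/120 ≈ 0.0000

0.0000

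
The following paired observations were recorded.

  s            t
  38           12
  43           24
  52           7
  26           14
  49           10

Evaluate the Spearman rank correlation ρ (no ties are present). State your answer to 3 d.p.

-0.700

Rank s: 2, 3, 5, 1, 4
Rank t: 3, 5, 1, 4, 2
d = rank(s) − rank(t): -1, -2, 4, -3, 2; Σd² = 34
ρ = 1 − 6Σd² / [n(n²−1)] = 1 − 6×34 / (5×24) = 1 − 204/120 ≈ -0.700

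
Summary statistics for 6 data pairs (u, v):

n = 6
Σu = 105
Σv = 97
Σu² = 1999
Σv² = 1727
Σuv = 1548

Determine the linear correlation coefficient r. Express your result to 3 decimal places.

r = (nΣuv − ΣuΣv) / √[(nΣu² − (Σu)²)(nΣv² − (Σv)²)]
Numerator: 6×1548 − 105×97 = -897
Denominator: √[(11994 − 11025)(10362 − 9409)] = √[969 × 953] = 960.9667
r = -897 / 960.9667 ≈ -0.933

-0.933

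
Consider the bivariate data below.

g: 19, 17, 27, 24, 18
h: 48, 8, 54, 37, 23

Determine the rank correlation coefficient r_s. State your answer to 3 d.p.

Rank g: 3, 1, 5, 4, 2
Rank h: 4, 1, 5, 3, 2
d = rank(g) − rank(h): -1, 0, 0, 1, 0; Σd² = 2
ρ = 1 − 6Σd² / [n(n²−1)] = 1 − 6×2 / (5×24) = 1 − 12/120 ≈ 0.900

0.900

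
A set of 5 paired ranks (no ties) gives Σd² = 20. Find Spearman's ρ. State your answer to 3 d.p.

ρ = 1 − 6Σd² / [n(n²−1)] = 1 − 6×20 / (5×24)
  = 1 − 120/120 = 1 − 1.0000 ≈ 0.000

0.000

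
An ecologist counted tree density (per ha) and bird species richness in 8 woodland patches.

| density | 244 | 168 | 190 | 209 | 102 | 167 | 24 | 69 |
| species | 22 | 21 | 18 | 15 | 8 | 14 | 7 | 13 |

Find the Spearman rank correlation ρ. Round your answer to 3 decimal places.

Rank density: 8, 5, 6, 7, 3, 4, 1, 2
Rank species: 8, 7, 6, 5, 2, 4, 1, 3
d = rank(density) − rank(species): 0, -2, 0, 2, 1, 0, 0, -1; Σd² = 10
ρ = 1 − 6Σd² / [n(n²−1)] = 1 − 6×10 / (8×63) = 1 − 60/504 ≈ 0.881

0.881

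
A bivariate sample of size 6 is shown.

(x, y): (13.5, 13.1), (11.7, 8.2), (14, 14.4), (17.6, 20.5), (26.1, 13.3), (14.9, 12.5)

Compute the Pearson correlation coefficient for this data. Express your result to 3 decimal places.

0.311

n = 6, Σx = 97.8, Σy = 82, Σx² = 1728.12, Σy² = 1199.6, Σxy = 1368.57
nΣxy − ΣxΣy = 8211.42 − 8019.6 = 191.82
nΣx² − (Σx)² = 10368.72 − 9564.84 = 803.88; nΣy² − (Σy)² = 7197.6 − 6724 = 473.6
r = 191.82 / √(803.88 × 473.6) = 191.82 / 617.0232 ≈ 0.311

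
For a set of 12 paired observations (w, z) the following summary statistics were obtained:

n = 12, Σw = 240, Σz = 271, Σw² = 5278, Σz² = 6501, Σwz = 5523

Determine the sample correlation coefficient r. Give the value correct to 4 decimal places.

r = (nΣwz − ΣwΣz) / √[(nΣw² − (Σw)²)(nΣz² − (Σz)²)]
Numerator: 12×5523 − 240×271 = 1236
Denominator: √[(63336 − 57600)(78012 − 73441)] = √[5736 × 4571] = 5120.4742
r = 1236 / 5120.4742 ≈ 0.2414

0.2414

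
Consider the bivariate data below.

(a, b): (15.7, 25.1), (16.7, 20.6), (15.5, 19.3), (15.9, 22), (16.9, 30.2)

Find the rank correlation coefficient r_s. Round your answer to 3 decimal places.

Rank a: 2, 4, 1, 3, 5
Rank b: 4, 2, 1, 3, 5
d = rank(a) − rank(b): -2, 2, 0, 0, 0; Σd² = 8
ρ = 1 − 6Σd² / [n(n²−1)] = 1 − 6×8 / (5×24) = 1 − 48/120 ≈ 0.600

0.600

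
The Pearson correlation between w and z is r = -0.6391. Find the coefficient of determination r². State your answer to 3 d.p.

r² = (-0.6391)² = 0.408

0.408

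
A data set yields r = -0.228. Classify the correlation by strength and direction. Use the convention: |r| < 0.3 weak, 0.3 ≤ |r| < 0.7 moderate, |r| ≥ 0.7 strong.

r = -0.228 < 0 so the relationship is negative.
|r| = 0.228, which falls in the weak range.

weak negative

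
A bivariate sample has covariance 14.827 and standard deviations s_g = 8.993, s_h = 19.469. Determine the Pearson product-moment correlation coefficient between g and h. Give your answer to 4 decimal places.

0.0847

r = Cov(g,h) / (s_g · s_h) = 14.827 / (8.993 × 19.469)
  = 14.827 / 175.0847 ≈ 0.0847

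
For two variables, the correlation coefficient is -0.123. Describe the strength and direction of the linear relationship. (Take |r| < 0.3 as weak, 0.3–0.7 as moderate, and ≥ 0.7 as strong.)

weak negative

r = -0.123 < 0 so the relationship is negative.
|r| = 0.123, which falls in the weak range.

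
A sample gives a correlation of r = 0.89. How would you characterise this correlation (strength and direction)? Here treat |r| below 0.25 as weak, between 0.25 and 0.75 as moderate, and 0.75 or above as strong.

strong positive

r = 0.89 > 0 so the relationship is positive.
|r| = 0.89, which falls in the strong range.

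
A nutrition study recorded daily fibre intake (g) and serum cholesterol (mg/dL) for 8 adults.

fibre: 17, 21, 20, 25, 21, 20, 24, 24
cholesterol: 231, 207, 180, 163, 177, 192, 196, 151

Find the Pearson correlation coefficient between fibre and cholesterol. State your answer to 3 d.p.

-0.744

n = 8, Σx = 172, Σy = 1497, Σx² = 3748, Σy² = 284589, Σxy = 31834
nΣxy − ΣxΣy = 254672 − 257484 = -2812
nΣx² − (Σx)² = 29984 − 29584 = 400; nΣy² − (Σy)² = 2276712 − 2241009 = 35703
r = -2812 / √(400 × 35703) = -2812 / 3779.0475 ≈ -0.744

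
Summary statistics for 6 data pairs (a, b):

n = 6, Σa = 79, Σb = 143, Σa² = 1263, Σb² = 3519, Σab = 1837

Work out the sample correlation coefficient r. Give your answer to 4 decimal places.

-0.2916

r = (nΣab − ΣaΣb) / √[(nΣa² − (Σa)²)(nΣb² − (Σb)²)]
Numerator: 6×1837 − 79×143 = -275
Denominator: √[(7578 − 6241)(21114 − 20449)] = √[1337 × 665] = 942.9236
r = -275 / 942.9236 ≈ -0.2916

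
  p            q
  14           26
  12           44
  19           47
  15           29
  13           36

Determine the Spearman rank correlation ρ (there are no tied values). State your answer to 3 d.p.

Rank p: 3, 1, 5, 4, 2
Rank q: 1, 4, 5, 2, 3
d = rank(p) − rank(q): 2, -3, 0, 2, -1; Σd² = 18
ρ = 1 − 6Σd² / [n(n²−1)] = 1 − 6×18 / (5×24) = 1 − 108/120 ≈ 0.100

0.100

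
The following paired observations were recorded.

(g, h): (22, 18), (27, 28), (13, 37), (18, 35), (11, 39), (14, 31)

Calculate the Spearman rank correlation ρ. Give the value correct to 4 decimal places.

Rank g: 5, 6, 2, 4, 1, 3
Rank h: 1, 2, 5, 4, 6, 3
d = rank(g) − rank(h): 4, 4, -3, 0, -5, 0; Σd² = 66
ρ = 1 − 6Σd² / [n(n²−1)] = 1 − 6×66 / (6×35) = 1 − 396/210 ≈ -0.8857

-0.8857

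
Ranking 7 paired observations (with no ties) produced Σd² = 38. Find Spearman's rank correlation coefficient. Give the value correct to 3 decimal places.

0.321

ρ = 1 − 6Σd² / [n(n²−1)] = 1 − 6×38 / (7×48)
  = 1 − 228/336 = 1 − 0.6786 ≈ 0.321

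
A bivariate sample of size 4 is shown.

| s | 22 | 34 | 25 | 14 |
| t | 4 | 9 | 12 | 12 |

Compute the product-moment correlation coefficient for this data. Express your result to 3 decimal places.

-0.179

n = 4, Σs = 95, Σt = 37, Σs² = 2461, Σt² = 385, Σst = 862
nΣst − ΣsΣt = 3448 − 3515 = -67
nΣs² − (Σs)² = 9844 − 9025 = 819; nΣt² − (Σt)² = 1540 − 1369 = 171
r = -67 / √(819 × 171) = -67 / 374.2312 ≈ -0.179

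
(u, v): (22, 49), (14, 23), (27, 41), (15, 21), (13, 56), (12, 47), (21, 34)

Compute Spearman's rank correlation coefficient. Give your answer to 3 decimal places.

-0.143

Rank u: 6, 3, 7, 4, 2, 1, 5
Rank v: 6, 2, 4, 1, 7, 5, 3
d = rank(u) − rank(v): 0, 1, 3, 3, -5, -4, 2; Σd² = 64
ρ = 1 − 6Σd² / [n(n²−1)] = 1 − 6×64 / (7×48) = 1 − 384/336 ≈ -0.143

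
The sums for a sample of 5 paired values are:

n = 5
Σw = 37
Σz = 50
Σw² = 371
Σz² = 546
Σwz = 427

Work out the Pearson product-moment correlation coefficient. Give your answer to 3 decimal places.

r = (nΣwz − ΣwΣz) / √[(nΣw² − (Σw)²)(nΣz² − (Σz)²)]
Numerator: 5×427 − 37×50 = 285
Denominator: √[(1855 − 1369)(2730 − 2500)] = √[486 × 230] = 334.3352
r = 285 / 334.3352 ≈ 0.852

0.852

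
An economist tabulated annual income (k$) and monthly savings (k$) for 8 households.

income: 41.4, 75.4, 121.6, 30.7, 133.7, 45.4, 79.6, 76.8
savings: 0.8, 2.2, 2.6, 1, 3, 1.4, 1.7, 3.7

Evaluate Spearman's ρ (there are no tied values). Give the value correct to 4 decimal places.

Rank income: 2, 4, 7, 1, 8, 3, 6, 5
Rank savings: 1, 5, 6, 2, 7, 3, 4, 8
d = rank(income) − rank(savings): 1, -1, 1, -1, 1, 0, 2, -3; Σd² = 18
ρ = 1 − 6Σd² / [n(n²−1)] = 1 − 6×18 / (8×63) = 1 − 108/504 ≈ 0.7857

0.7857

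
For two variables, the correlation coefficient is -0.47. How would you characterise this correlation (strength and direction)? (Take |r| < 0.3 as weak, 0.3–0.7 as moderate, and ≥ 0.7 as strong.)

moderate negative

r = -0.47 < 0 so the relationship is negative.
|r| = 0.47, which falls in the moderate range.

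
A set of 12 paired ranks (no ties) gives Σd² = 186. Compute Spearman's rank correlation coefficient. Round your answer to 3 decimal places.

0.350

ρ = 1 − 6Σd² / [n(n²−1)] = 1 − 6×186 / (12×143)
  = 1 − 1116/1716 = 1 − 0.6503 ≈ 0.350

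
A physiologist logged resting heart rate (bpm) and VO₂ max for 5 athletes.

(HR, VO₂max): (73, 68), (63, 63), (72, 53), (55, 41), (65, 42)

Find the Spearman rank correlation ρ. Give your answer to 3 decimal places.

Rank HR: 5, 2, 4, 1, 3
Rank VO₂max: 5, 4, 3, 1, 2
d = rank(HR) − rank(VO₂max): 0, -2, 1, 0, 1; Σd² = 6
ρ = 1 − 6Σd² / [n(n²−1)] = 1 − 6×6 / (5×24) = 1 − 36/120 ≈ 0.700

0.700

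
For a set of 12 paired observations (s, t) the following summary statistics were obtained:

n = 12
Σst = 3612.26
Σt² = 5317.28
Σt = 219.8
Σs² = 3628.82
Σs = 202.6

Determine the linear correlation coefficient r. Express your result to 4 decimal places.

-0.1903

r = (nΣst − ΣsΣt) / √[(nΣs² − (Σs)²)(nΣt² − (Σt)²)]
Numerator: 12×3612.26 − 202.6×219.8 = -1184.36
Denominator: √[(43545.84 − 41046.76)(63807.36 − 48312.04)] = √[2499.08 × 15495.32] = 6222.8646
r = -1184.36 / 6222.8646 ≈ -0.1903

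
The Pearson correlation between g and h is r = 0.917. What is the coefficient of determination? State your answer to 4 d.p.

r² = (0.917)² = 0.8409

0.8409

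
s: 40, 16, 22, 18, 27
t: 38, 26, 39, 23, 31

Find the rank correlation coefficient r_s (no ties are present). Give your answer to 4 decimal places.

0.6000

Rank s: 5, 1, 3, 2, 4
Rank t: 4, 2, 5, 1, 3
d = rank(s) − rank(t): 1, -1, -2, 1, 1; Σd² = 8
ρ = 1 − 6Σd² / [n(n²−1)] = 1 − 6×8 / (5×24) = 1 − 48/120 ≈ 0.6000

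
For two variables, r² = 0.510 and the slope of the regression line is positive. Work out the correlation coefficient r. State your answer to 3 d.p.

0.714

|r| = √0.510 = 0.714
The association is positive, so r = 0.714.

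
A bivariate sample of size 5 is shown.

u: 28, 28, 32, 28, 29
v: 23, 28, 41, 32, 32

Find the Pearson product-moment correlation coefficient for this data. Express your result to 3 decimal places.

0.873

n = 5, Σu = 145, Σv = 156, Σu² = 4217, Σv² = 5042, Σuv = 4564
nΣuv − ΣuΣv = 22820 − 22620 = 200
nΣu² − (Σu)² = 21085 − 21025 = 60; nΣv² − (Σv)² = 25210 − 24336 = 874
r = 200 / √(60 × 874) = 200 / 228.9978 ≈ 0.873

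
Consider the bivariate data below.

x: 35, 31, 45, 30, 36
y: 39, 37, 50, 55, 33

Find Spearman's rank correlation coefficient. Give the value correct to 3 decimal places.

-0.300

Rank x: 3, 2, 5, 1, 4
Rank y: 3, 2, 4, 5, 1
d = rank(x) − rank(y): 0, 0, 1, -4, 3; Σd² = 26
ρ = 1 − 6Σd² / [n(n²−1)] = 1 − 6×26 / (5×24) = 1 − 156/120 ≈ -0.300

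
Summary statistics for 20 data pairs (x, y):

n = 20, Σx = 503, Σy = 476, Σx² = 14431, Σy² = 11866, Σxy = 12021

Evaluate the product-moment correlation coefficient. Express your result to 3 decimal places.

0.051

r = (nΣxy − ΣxΣy) / √[(nΣx² − (Σx)²)(nΣy² − (Σy)²)]
Numerator: 20×12021 − 503×476 = 992
Denominator: √[(288620 − 253009)(237320 − 226576)] = √[35611 × 10744] = 19560.2808
r = 992 / 19560.2808 ≈ 0.051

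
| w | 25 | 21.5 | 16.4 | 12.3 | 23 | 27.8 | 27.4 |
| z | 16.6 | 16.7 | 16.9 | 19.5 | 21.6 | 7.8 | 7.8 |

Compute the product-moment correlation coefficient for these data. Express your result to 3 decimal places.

-0.665

n = 7, Σw = 153.4, Σz = 106.9, Σw² = 3560.1, Σz² = 1808.55, Σwz = 2218.42
nΣwz − ΣwΣz = 15528.94 − 16398.46 = -869.52
nΣw² − (Σw)² = 24920.7 − 23531.56 = 1389.14; nΣz² − (Σz)² = 12659.85 − 11427.61 = 1232.24
r = -869.52 / √(1389.14 × 1232.24) = -869.52 / 1308.3401 ≈ -0.665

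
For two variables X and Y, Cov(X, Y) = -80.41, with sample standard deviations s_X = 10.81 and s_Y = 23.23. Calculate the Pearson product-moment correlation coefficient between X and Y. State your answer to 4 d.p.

-0.3202

r = Cov(X,Y) / (s_X · s_Y) = -80.41 / (10.81 × 23.23)
  = -80.41 / 251.1163 ≈ -0.3202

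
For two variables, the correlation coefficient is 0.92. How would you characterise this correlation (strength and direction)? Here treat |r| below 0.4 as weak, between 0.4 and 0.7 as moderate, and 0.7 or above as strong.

r = 0.92 > 0 so the relationship is positive.
|r| = 0.92, which falls in the strong range.

strong positive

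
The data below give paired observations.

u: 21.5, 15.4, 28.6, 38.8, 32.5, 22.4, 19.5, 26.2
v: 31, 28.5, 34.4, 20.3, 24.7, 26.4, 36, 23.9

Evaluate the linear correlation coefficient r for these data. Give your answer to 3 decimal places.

n = 8, Σu = 204.9, Σv = 225.2, Σu² = 5647.51, Σv² = 6542.96, Σuv = 5599.17
nΣuv − ΣuΣv = 44793.36 − 46143.48 = -1350.12
nΣu² − (Σu)² = 45180.08 − 41984.01 = 3196.07; nΣv² − (Σv)² = 52343.68 − 50715.04 = 1628.64
r = -1350.12 / √(3196.07 × 1628.64) = -1350.12 / 2281.5011 ≈ -0.592

-0.592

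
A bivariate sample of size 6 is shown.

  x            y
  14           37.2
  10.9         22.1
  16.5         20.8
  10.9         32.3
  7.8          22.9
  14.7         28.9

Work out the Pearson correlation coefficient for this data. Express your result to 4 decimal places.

0.1289

n = 6, Σx = 74.8, Σy = 164.2, Σx² = 982.8, Σy² = 4707.8, Σxy = 2060.41
nΣxy − ΣxΣy = 12362.46 − 12282.16 = 80.3
nΣx² − (Σx)² = 5896.8 − 5595.04 = 301.76; nΣy² − (Σy)² = 28246.8 − 26961.64 = 1285.16
r = 80.3 / √(301.76 × 1285.16) = 80.3 / 622.7438 ≈ 0.1289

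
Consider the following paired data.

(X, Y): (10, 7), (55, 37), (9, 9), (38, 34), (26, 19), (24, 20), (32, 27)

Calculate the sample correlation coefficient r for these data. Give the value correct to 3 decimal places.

n = 7, ΣX = 194, ΣY = 153, ΣX² = 6926, ΣY² = 4145, ΣXY = 5316
nΣXY − ΣXΣY = 37212 − 29682 = 7530
nΣX² − (ΣX)² = 48482 − 37636 = 10846; nΣY² − (ΣY)² = 29015 − 23409 = 5606
r = 7530 / √(10846 × 5606) = 7530 / 7797.6071 ≈ 0.966

0.966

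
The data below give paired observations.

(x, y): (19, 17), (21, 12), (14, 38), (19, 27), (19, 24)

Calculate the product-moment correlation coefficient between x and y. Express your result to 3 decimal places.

n = 5, Σx = 92, Σy = 118, Σx² = 1720, Σy² = 3182, Σxy = 2076
nΣxy − ΣxΣy = 10380 − 10856 = -476
nΣx² − (Σx)² = 8600 − 8464 = 136; nΣy² − (Σy)² = 15910 − 13924 = 1986
r = -476 / √(136 × 1986) = -476 / 519.7076 ≈ -0.916

-0.916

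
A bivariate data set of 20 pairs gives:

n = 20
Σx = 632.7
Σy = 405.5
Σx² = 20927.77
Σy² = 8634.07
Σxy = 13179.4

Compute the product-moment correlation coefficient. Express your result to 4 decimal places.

r = (nΣxy − ΣxΣy) / √[(nΣx² − (Σx)²)(nΣy² − (Σy)²)]
Numerator: 20×13179.4 − 632.7×405.5 = 7028.15
Denominator: √[(418555.4 − 400309.29)(172681.4 − 164430.25)] = √[18246.11 × 8251.15] = 12269.9385
r = 7028.15 / 12269.9385 ≈ 0.5728

0.5728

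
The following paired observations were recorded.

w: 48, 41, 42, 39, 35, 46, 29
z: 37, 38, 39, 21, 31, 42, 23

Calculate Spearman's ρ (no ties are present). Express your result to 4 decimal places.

0.6786

Rank w: 7, 4, 5, 3, 2, 6, 1
Rank z: 4, 5, 6, 1, 3, 7, 2
d = rank(w) − rank(z): 3, -1, -1, 2, -1, -1, -1; Σd² = 18
ρ = 1 − 6Σd² / [n(n²−1)] = 1 − 6×18 / (7×48) = 1 − 108/336 ≈ 0.6786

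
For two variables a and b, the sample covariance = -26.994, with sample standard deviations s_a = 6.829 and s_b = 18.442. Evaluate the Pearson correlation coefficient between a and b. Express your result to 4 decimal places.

r = Cov(a,b) / (s_a · s_b) = -26.994 / (6.829 × 18.442)
  = -26.994 / 125.9404 ≈ -0.2143

-0.2143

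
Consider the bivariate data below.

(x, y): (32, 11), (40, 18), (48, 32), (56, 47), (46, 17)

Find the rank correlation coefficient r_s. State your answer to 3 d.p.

Rank x: 1, 2, 4, 5, 3
Rank y: 1, 3, 4, 5, 2
d = rank(x) − rank(y): 0, -1, 0, 0, 1; Σd² = 2
ρ = 1 − 6Σd² / [n(n²−1)] = 1 − 6×2 / (5×24) = 1 − 12/120 ≈ 0.900

0.900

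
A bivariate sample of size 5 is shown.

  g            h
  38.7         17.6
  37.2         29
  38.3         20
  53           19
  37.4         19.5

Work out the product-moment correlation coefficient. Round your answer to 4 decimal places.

n = 5, Σg = 204.6, Σh = 105.1, Σg² = 8556.18, Σh² = 2292.01, Σgh = 4262.22
nΣgh − ΣgΣh = 21311.1 − 21503.46 = -192.36
nΣg² − (Σg)² = 42780.9 − 41861.16 = 919.74; nΣh² − (Σh)² = 11460.05 − 11046.01 = 414.04
r = -192.36 / √(919.74 × 414.04) = -192.36 / 617.0974 ≈ -0.3117

-0.3117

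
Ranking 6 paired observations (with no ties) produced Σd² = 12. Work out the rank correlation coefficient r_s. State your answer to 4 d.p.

ρ = 1 − 6Σd² / [n(n²−1)] = 1 − 6×12 / (6×35)
  = 1 − 72/210 = 1 − 0.34286 ≈ 0.6571

0.6571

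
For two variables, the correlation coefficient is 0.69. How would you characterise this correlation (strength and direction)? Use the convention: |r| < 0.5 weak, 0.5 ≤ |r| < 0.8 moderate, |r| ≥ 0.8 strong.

r = 0.69 > 0 so the relationship is positive.
|r| = 0.69, which falls in the moderate range.

moderate positive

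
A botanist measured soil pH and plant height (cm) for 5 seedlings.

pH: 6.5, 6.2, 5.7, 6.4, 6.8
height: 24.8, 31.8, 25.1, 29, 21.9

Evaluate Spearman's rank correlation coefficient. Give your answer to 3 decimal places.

Rank pH: 4, 2, 1, 3, 5
Rank height: 2, 5, 3, 4, 1
d = rank(pH) − rank(height): 2, -3, -2, -1, 4; Σd² = 34
ρ = 1 − 6Σd² / [n(n²−1)] = 1 − 6×34 / (5×24) = 1 − 204/120 ≈ -0.700

-0.700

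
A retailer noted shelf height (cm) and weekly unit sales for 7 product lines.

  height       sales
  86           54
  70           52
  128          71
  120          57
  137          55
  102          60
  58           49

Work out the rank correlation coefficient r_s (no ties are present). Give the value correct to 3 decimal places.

0.750

Rank height: 3, 2, 6, 5, 7, 4, 1
Rank sales: 3, 2, 7, 5, 4, 6, 1
d = rank(height) − rank(sales): 0, 0, -1, 0, 3, -2, 0; Σd² = 14
ρ = 1 − 6Σd² / [n(n²−1)] = 1 − 6×14 / (7×48) = 1 − 84/336 ≈ 0.750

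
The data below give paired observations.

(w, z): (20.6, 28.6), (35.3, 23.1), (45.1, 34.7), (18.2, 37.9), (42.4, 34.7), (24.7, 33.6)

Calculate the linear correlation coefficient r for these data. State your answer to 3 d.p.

n = 6, Σw = 186.3, Σz = 192.6, Σw² = 6443.55, Σz² = 6325.12, Σwz = 5960.54
nΣwz − ΣwΣz = 35763.24 − 35881.38 = -118.14
nΣw² − (Σw)² = 38661.3 − 34707.69 = 3953.61; nΣz² − (Σz)² = 37950.72 − 37094.76 = 855.96
r = -118.14 / √(3953.61 × 855.96) = -118.14 / 1839.6010 ≈ -0.064

-0.064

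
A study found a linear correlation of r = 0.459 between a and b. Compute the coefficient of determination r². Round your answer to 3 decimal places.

0.211

r² = (0.459)² = 0.211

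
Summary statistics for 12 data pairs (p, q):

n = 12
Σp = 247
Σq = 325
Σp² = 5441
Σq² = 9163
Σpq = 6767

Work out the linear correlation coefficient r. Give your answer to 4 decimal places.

r = (nΣpq − ΣpΣq) / √[(nΣp² − (Σp)²)(nΣq² − (Σq)²)]
Numerator: 12×6767 − 247×325 = 929
Denominator: √[(65292 − 61009)(109956 − 105625)] = √[4283 × 4331] = 4306.9331
r = 929 / 4306.9331 ≈ 0.2157

0.2157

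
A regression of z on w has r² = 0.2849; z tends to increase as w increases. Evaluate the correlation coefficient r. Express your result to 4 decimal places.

0.5338

|r| = √0.2849 = 0.5338
The association is positive, so r = 0.5338.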